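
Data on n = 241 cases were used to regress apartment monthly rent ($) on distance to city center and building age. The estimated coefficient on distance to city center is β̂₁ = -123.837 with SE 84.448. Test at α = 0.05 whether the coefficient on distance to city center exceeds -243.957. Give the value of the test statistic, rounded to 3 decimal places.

t = 1.422

H₀: β₁ = -243.957 vs H₁: β₁ > -243.957.
t = (β̂₁ − β₁⁰)/SE = (-123.837 − (-243.957)) / 84.448 = 1.422.
df = n − k − 1 = 241 − 2 − 1 = 238.
One-sided p ≈ 0.0781, which is ≥ 0.05, so fail to reject H₀.
The data do not give significant evidence that the true slope on distance to city center exceeds -243.957 $ per unit, holding the other predictors fixed.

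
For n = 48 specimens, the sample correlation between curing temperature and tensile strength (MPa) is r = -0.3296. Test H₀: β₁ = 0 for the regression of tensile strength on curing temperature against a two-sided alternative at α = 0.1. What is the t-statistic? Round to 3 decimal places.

t = -2.368

t = r·√(n − 2)/√(1 − r²) = -0.3296·√46/√0.891364 = -2.368.
df = n − 2 = 46.
Two-sided p ≈ 0.0222, which is < 0.1, so reject H₀.
There is evidence of a linear association between curing temperature and tensile strength.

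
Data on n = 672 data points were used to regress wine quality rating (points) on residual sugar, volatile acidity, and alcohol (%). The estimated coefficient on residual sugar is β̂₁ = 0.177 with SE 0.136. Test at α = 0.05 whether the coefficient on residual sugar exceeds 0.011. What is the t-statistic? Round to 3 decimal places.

H₀: β₁ = 0.011 vs H₁: β₁ > 0.011.
t = (β̂₁ − β₁⁰)/SE = (0.177 − 0.011) / 0.136 = 1.221.
df = n − k − 1 = 672 − 3 − 1 = 668.
One-sided p ≈ 0.1113, which is ≥ 0.05, so fail to reject H₀.
The data do not give significant evidence that the true slope on residual sugar exceeds 0.011 points per unit, holding the other predictors fixed.

t = 1.221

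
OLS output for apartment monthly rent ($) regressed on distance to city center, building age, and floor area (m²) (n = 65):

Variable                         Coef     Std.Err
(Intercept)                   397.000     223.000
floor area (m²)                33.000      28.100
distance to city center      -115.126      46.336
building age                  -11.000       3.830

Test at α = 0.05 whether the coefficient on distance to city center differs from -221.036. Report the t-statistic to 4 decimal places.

t = 2.2857

Read off: b = -115.126, SE = 46.336 for distance to city center.
H₀: β₁ = -221.036 vs H₁: β₁ ≠ -221.036.
t = (-115.126 − (-221.036)) / 46.336 = 2.2857.
df = n − k − 1 = 65 − 3 − 1 = 61.
Two-sided p ≈ 0.0258, which is < 0.05, so reject H₀.
There is evidence that the true slope on distance to city center differs from -221.036 $ per unit, holding the other predictors fixed.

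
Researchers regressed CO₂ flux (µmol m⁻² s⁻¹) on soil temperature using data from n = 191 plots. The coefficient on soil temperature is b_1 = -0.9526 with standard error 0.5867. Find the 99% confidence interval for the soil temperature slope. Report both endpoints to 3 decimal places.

df = n − 2 = 191 − 2 = 189.
t* = t_{0.005, 189} = 2.602092.
Margin = t* × SE = 2.602092 × 0.5867 = 1.52665.
CI: -0.9526 ± 1.52665 → (-2.479, 0.574).
With 99% confidence, each one-unit increase in soil temperature is associated with a change of between -2.479 and 0.574 µmol m⁻² s⁻¹ in CO₂ flux.

(-2.479, 0.574)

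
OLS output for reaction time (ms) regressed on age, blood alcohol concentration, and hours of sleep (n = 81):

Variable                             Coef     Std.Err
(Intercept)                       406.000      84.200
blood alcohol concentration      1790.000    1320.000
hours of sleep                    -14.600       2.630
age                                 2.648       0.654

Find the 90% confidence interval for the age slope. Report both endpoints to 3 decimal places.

Read off: b = 2.648, SE = 0.654 for age.
df = n − k − 1 = 81 − 3 − 1 = 77.
t* = t_{0.05, 77} = 1.664885.
Margin = t* × SE = 1.664885 × 0.654 = 1.08883.
CI: 2.648 ± 1.08883 → (1.559, 3.737).

(1.559, 3.737)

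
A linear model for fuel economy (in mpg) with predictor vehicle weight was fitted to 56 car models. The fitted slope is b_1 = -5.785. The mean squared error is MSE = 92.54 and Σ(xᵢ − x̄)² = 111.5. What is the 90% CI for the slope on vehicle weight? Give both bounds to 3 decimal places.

(-7.310, -4.260)

SE(b_1) = √(MSE/Sₓₓ) = √(92.54/111.5) = 0.911019.
df = n − 2 = 54.
t* = t_{0.05, 54} = 1.673565.
Margin = t* × SE = 1.673565 × 0.911019 = 1.52465.
CI: -5.785 ± 1.52465 → (-7.310, -4.260).
With 90% confidence, each one-unit increase in vehicle weight is associated with a change of between -7.310 and -4.260 mpg in fuel economy.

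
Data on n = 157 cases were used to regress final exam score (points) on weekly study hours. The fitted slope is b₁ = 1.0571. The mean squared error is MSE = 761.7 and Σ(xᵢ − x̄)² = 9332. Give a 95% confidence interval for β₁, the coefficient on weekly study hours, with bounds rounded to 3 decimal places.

SE(b₁) = √(MSE/Sₓₓ) = √(761.7/9332) = 0.285696.
df = n − 2 = 155.
t* = t_{0.025, 155} = 1.975387.
Margin = t* × SE = 1.975387 × 0.285696 = 0.56436.
CI: 1.0571 ± 0.56436 → (0.493, 1.621).
With 95% confidence, each one-unit increase in weekly study hours is associated with a change of between 0.493 and 1.621 points in final exam score.

(0.493, 1.621)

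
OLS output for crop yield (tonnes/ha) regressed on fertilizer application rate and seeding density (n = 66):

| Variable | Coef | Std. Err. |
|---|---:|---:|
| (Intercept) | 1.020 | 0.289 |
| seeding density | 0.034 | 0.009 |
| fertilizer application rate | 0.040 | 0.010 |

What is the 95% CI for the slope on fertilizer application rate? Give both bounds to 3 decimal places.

(0.020, 0.060)

Read off: b = 0.040, SE = 0.010 for fertilizer application rate.
df = n − k − 1 = 66 − 2 − 1 = 63.
t* = t_{0.025, 63} = 1.998341.
Margin = t* × SE = 1.998341 × 0.010 = 0.01998.
CI: 0.040 ± 0.01998 → (0.020, 0.060).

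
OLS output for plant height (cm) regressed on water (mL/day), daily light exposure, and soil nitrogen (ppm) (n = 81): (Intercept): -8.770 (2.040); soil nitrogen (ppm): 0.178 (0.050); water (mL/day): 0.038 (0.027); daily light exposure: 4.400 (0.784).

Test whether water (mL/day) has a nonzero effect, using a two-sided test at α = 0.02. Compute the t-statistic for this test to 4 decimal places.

t = 1.4074

Read off: b = 0.038, SE = 0.027 for water (mL/day).
H₀: β₁ = 0 vs H₁: β₁ ≠ 0.
t = 0.038 / 0.027 = 1.4074.
df = n − k − 1 = 81 − 3 − 1 = 77.
Two-sided p ≈ 0.1633, which is ≥ 0.02, so fail to reject H₀.
The data do not give significant evidence of an association between water (mL/day) and plant height, after adjusting for the other predictors.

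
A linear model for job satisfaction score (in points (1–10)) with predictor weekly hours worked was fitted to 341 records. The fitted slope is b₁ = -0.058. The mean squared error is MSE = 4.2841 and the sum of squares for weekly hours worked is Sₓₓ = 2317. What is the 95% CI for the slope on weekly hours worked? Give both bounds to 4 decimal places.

SE(b₁) = √(MSE/Sₓₓ) = √(4.2841/2317) = 0.0429998.
df = n − 2 = 339.
t* = t_{0.025, 339} = 1.966986.
Margin = t* × SE = 1.966986 × 0.0429998 = 0.084580.
CI: -0.058 ± 0.084580 → (-0.1426, 0.0266).
With 95% confidence, each one-unit increase in weekly hours worked is associated with a change of between -0.1426 and 0.0266 points (1–10) in job satisfaction score.

(-0.1426, 0.0266)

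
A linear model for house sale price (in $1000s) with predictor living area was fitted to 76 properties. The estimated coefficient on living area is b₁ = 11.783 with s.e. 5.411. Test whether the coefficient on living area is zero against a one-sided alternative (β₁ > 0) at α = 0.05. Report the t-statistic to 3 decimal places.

H₀: β₁ = 0 vs H₁: β₁ > 0.
t = (b₁ − β₁⁰)/SE = 11.783 / 5.411 = 2.178.
df = n − 2 = 76 − 2 = 74.
One-sided p ≈ 0.0163, which is < 0.05, so reject H₀.
There is evidence that the true slope on living area is positive.

t = 2.178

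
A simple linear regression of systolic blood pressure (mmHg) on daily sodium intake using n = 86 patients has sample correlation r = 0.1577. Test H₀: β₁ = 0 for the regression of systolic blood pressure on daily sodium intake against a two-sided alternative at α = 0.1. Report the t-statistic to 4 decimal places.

t = r·√(n − 2)/√(1 − r²) = 0.1577·√84/√0.975131 = 1.4637.
df = n − 2 = 84.
Two-sided p ≈ 0.1470, which is ≥ 0.1, so fail to reject H₀.
The data do not give significant evidence of a linear association between daily sodium intake and systolic blood pressure.

t = 1.4637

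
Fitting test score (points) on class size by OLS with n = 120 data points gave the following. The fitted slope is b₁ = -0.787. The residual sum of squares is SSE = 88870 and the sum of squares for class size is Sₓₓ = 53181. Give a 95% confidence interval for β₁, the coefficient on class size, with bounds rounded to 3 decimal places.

(-1.023, -0.551)

MSE = SSE/(n − 2) = 88870/118 = 753.136.
SE(b₁) = √(MSE/Sₓₓ) = √(753.136/53181) = 0.119003.
df = n − 2 = 118.
t* = t_{0.025, 118} = 1.980272.
Margin = t* × SE = 1.980272 × 0.119003 = 0.23566.
CI: -0.787 ± 0.23566 → (-1.023, -0.551).
With 95% confidence, each one-unit increase in class size is associated with a change of between -1.023 and -0.551 points in test score.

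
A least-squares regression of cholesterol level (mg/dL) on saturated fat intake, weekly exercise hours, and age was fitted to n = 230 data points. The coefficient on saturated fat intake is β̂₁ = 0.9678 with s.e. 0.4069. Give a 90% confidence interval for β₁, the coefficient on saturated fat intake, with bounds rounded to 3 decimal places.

(0.296, 1.640)

df = n − k − 1 = 230 − 3 − 1 = 226.
t* = t_{0.05, 226} = 1.651624.
Margin = t* × SE = 1.651624 × 0.4069 = 0.67205.
CI: 0.9678 ± 0.67205 → (0.296, 1.640).
With 90% confidence, each one-unit increase in saturated fat intake is associated with a change of between 0.296 and 1.640 mg/dL in cholesterol level, holding the other predictors fixed.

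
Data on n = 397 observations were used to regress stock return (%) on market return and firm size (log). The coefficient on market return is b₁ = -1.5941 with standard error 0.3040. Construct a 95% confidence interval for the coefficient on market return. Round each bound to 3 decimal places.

df = n − k − 1 = 397 − 2 − 1 = 394.
t* = t_{0.025, 394} = 1.966003.
Margin = t* × SE = 1.966003 × 0.3040 = 0.59766.
CI: -1.5941 ± 0.59766 → (-2.192, -0.996).
With 95% confidence, each one-unit increase in market return is associated with a change of between -2.192 and -0.996 % in stock return, holding the other predictors fixed.

(-2.192, -0.996)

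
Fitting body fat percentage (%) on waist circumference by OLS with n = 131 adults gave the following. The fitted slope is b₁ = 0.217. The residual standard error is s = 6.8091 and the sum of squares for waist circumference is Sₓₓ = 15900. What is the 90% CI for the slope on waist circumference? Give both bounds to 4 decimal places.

SE(b₁) = s/√Sₓₓ = 6.8091/√15900 = 0.0539997.
df = n − 2 = 129.
t* = t_{0.05, 129} = 1.656752.
Margin = t* × SE = 1.656752 × 0.0539997 = 0.089464.
CI: 0.217 ± 0.089464 → (0.1275, 0.3065).
With 90% confidence, each one-unit increase in waist circumference is associated with a change of between 0.1275 and 0.3065 % in body fat percentage.

(0.1275, 0.3065)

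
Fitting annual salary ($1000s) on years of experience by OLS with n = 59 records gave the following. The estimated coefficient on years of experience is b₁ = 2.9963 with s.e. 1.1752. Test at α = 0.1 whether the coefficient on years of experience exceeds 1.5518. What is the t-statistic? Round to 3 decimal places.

H₀: β₁ = 1.5518 vs H₁: β₁ > 1.5518.
t = (b₁ − β₁⁰)/SE = (2.9963 − 1.5518) / 1.1752 = 1.229.
df = n − 2 = 59 − 2 = 57.
One-sided p ≈ 0.1120, which is ≥ 0.1, so fail to reject H₀.
The data do not give significant evidence that the true slope on years of experience exceeds 1.5518 $1000s per unit.

t = 1.229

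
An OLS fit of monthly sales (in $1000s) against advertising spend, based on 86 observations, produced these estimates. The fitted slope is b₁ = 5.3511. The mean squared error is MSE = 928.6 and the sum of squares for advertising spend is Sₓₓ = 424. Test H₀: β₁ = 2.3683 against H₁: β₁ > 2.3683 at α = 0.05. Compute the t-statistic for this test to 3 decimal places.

SE(b₁) = √(MSE/Sₓₓ) = √(928.6/424) = 1.4799.
t = (5.3511 − 2.3683) / 1.4799 = 2.016.
df = n − 2 = 84.
One-sided p ≈ 0.0235, which is < 0.05, so reject H₀.
There is evidence that the true slope on advertising spend exceeds 2.3683 $1000s per unit.

t = 2.016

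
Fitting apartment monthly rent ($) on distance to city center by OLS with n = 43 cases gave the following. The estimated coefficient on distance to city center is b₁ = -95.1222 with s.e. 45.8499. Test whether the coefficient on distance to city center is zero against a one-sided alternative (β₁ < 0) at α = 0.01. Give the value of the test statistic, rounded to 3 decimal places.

t = -2.075

H₀: β₁ = 0 vs H₁: β₁ < 0.
t = (b₁ − β₁⁰)/SE = -95.1222 / 45.8499 = -2.075.
df = n − 2 = 43 − 2 = 41.
One-sided p ≈ 0.0222, which is ≥ 0.01, so fail to reject H₀.
The data do not give significant evidence that the true slope on distance to city center is negative.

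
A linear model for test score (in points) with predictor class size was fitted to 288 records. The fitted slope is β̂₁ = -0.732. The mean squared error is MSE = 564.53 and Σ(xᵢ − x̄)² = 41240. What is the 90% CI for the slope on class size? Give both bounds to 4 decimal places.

SE(β̂₁) = √(MSE/Sₓₓ) = √(564.53/41240) = 0.117.
df = n − 2 = 286.
t* = t_{0.05, 286} = 1.650199.
Margin = t* × SE = 1.650199 × 0.117 = 0.193073.
CI: -0.732 ± 0.193073 → (-0.9251, -0.5389).
With 90% confidence, each one-unit increase in class size is associated with a change of between -0.9251 and -0.5389 points in test score.

(-0.9251, -0.5389)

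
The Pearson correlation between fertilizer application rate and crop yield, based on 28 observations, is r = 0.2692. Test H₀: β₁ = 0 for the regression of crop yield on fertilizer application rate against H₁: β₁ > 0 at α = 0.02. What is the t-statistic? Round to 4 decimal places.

t = r·√(n − 2)/√(1 − r²) = 0.2692·√26/√0.927531 = 1.4253.
df = n − 2 = 26.
One-sided p ≈ 0.0830, which is ≥ 0.02, so fail to reject H₀.
The data do not give significant evidence of a linear association between fertilizer application rate and crop yield.

t = 1.4253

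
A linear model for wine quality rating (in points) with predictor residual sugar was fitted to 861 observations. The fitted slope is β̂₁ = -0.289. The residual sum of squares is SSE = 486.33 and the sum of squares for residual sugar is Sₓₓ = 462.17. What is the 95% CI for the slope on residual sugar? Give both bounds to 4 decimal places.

MSE = SSE/(n − 2) = 486.33/859 = 0.566158.
SE(β̂₁) = √(MSE/Sₓₓ) = √(0.566158/462.17) = 0.035.
df = n − 2 = 859.
t* = t_{0.025, 859} = 1.962729.
Margin = t* × SE = 1.962729 × 0.035 = 0.068696.
CI: -0.289 ± 0.068696 → (-0.3577, -0.2203).
With 95% confidence, each one-unit increase in residual sugar is associated with a change of between -0.3577 and -0.2203 points in wine quality rating.

(-0.3577, -0.2203)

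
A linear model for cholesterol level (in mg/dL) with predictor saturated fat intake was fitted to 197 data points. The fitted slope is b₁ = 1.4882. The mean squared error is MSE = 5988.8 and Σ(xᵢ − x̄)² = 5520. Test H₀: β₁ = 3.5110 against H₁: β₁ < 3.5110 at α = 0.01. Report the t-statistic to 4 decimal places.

SE(b₁) = √(MSE/Sₓₓ) = √(5988.8/5520) = 1.0416.
t = (1.4882 − 3.5110) / 1.0416 = -1.9420.
df = n − 2 = 195.
One-sided p ≈ 0.0268, which is ≥ 0.01, so fail to reject H₀.
The data do not give significant evidence that the true slope on saturated fat intake is below 3.5110 mg/dL per unit.

t = -1.9420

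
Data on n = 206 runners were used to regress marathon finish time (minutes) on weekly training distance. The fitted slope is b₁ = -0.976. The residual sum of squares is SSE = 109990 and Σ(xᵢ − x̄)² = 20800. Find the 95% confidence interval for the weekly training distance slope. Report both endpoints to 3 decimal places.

MSE = SSE/(n − 2) = 109990/204 = 539.167.
SE(b₁) = √(MSE/Sₓₓ) = √(539.167/20800) = 0.161001.
df = n − 2 = 204.
t* = t_{0.025, 204} = 1.971661.
Margin = t* × SE = 1.971661 × 0.161001 = 0.31744.
CI: -0.976 ± 0.31744 → (-1.293, -0.659).
With 95% confidence, each one-unit increase in weekly training distance is associated with a change of between -1.293 and -0.659 minutes in marathon finish time.

(-1.293, -0.659)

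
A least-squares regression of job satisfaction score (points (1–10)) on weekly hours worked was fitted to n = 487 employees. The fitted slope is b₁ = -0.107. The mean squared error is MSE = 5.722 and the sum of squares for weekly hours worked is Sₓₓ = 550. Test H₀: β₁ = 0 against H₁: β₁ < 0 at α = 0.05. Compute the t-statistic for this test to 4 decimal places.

t = -1.0490

SE(b₁) = √(MSE/Sₓₓ) = √(5.722/550) = 0.101998.
t = -0.107 / 0.101998 = -1.0490.
df = n − 2 = 485.
One-sided p ≈ 0.1473, which is ≥ 0.05, so fail to reject H₀.
The data do not give significant evidence that the true slope on weekly hours worked is negative.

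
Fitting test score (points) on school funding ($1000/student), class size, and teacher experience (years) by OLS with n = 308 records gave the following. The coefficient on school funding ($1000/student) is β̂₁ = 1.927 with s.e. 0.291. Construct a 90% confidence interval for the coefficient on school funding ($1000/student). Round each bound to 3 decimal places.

df = n − k − 1 = 308 − 3 − 1 = 304.
t* = t_{0.05, 304} = 1.649881.
Margin = t* × SE = 1.649881 × 0.291 = 0.48012.
CI: 1.927 ± 0.48012 → (1.447, 2.407).
With 90% confidence, each one-unit increase in school funding ($1000/student) is associated with a change of between 1.447 and 2.407 points in test score, holding the other predictors fixed.

(1.447, 2.407)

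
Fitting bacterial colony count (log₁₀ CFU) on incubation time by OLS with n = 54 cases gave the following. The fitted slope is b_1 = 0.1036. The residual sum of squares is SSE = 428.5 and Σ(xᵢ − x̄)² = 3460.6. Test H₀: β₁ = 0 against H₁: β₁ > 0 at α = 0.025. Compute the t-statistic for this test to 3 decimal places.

t = 2.123

MSE = SSE/(n − 2) = 428.5/52 = 8.24038.
SE(b_1) = √(MSE/Sₓₓ) = √(8.24038/3460.6) = 0.0487976.
t = 0.1036 / 0.0487976 = 2.123.
df = n − 2 = 52.
One-sided p ≈ 0.0193, which is < 0.025, so reject H₀.
There is evidence that the true slope on incubation time is positive.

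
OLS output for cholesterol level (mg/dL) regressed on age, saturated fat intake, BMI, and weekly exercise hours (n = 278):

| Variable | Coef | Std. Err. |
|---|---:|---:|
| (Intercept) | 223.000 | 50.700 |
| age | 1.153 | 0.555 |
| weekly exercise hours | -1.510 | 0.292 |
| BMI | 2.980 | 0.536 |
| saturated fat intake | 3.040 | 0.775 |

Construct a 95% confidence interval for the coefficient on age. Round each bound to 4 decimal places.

Read off: b = 1.153, SE = 0.555 for age.
df = n − k − 1 = 278 − 4 − 1 = 273.
t* = t_{0.025, 273} = 1.968692.
Margin = t* × SE = 1.968692 × 0.555 = 1.092624.
CI: 1.153 ± 1.092624 → (0.0604, 2.2456).

(0.0604, 2.2456)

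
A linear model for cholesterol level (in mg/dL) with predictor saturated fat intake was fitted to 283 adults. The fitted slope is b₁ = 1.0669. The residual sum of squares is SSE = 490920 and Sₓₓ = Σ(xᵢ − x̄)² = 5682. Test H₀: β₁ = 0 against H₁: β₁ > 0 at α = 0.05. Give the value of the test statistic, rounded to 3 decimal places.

MSE = SSE/(n − 2) = 490920/281 = 1747.05.
SE(b₁) = √(MSE/Sₓₓ) = √(1747.05/5682) = 0.5545.
t = 1.0669 / 0.5545 = 1.924.
df = n − 2 = 281.
One-sided p ≈ 0.0277, which is < 0.05, so reject H₀.
There is evidence that the true slope on saturated fat intake is positive.

t = 1.924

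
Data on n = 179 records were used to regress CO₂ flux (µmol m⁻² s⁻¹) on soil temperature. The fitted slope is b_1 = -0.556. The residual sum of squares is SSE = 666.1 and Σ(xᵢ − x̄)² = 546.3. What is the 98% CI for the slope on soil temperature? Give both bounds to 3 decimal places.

(-0.751, -0.361)

MSE = SSE/(n − 2) = 666.1/177 = 3.76328.
SE(b_1) = √(MSE/Sₓₓ) = √(3.76328/546.3) = 0.082998.
df = n − 2 = 177.
t* = t_{0.01, 177} = 2.3476.
Margin = t* × SE = 2.3476 × 0.082998 = 0.19485.
CI: -0.556 ± 0.19485 → (-0.751, -0.361).
With 98% confidence, each one-unit increase in soil temperature is associated with a change of between -0.751 and -0.361 µmol m⁻² s⁻¹ in CO₂ flux.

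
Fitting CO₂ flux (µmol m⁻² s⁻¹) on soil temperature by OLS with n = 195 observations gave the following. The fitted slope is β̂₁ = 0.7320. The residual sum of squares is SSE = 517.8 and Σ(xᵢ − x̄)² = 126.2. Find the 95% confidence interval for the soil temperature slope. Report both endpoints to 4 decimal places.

MSE = SSE/(n − 2) = 517.8/193 = 2.6829.
SE(β̂₁) = √(MSE/Sₓₓ) = √(2.6829/126.2) = 0.145805.
df = n − 2 = 193.
t* = t_{0.025, 193} = 1.972332.
Margin = t* × SE = 1.972332 × 0.145805 = 0.287576.
CI: 0.7320 ± 0.287576 → (0.4444, 1.0196).
With 95% confidence, each one-unit increase in soil temperature is associated with a change of between 0.4444 and 1.0196 µmol m⁻² s⁻¹ in CO₂ flux.

(0.4444, 1.0196)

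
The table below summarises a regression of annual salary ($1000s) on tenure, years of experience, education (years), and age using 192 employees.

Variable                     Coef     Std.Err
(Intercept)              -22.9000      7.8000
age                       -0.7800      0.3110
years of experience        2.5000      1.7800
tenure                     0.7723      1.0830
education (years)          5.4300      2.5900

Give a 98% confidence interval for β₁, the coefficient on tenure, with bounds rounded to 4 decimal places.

Read off: b = 0.7723, SE = 1.0830 for tenure.
df = n − k − 1 = 192 − 4 − 1 = 187.
t* = t_{0.01, 187} = 2.346454.
Margin = t* × SE = 2.346454 × 1.0830 = 2.541210.
CI: 0.7723 ± 2.541210 → (-1.7689, 3.3135).

(-1.7689, 3.3135)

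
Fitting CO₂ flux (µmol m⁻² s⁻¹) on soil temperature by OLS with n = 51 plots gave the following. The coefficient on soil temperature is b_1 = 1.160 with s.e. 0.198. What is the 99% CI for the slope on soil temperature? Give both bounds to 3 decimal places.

df = n − 2 = 51 − 2 = 49.
t* = t_{0.005, 49} = 2.679952.
Margin = t* × SE = 2.679952 × 0.198 = 0.53063.
CI: 1.160 ± 0.53063 → (0.629, 1.691).
With 99% confidence, each one-unit increase in soil temperature is associated with a change of between 0.629 and 1.691 µmol m⁻² s⁻¹ in CO₂ flux.

(0.629, 1.691)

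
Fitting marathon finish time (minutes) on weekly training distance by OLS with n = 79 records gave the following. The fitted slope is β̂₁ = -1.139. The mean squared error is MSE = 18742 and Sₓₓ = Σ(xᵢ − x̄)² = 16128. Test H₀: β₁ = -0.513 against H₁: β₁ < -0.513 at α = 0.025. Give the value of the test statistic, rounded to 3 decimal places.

t = -0.581

SE(β̂₁) = √(MSE/Sₓₓ) = √(18742/16128) = 1.078.
t = (-1.139 − (-0.513)) / 1.078 = -0.581.
df = n − 2 = 77.
One-sided p ≈ 0.2816, which is ≥ 0.025, so fail to reject H₀.
The data do not give significant evidence that the true slope on weekly training distance is below -0.513 minutes per unit.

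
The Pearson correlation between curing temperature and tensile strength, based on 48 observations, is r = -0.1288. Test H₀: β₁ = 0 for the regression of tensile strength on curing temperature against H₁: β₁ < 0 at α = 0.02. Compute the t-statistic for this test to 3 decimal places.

t = r·√(n − 2)/√(1 − r²) = -0.1288·√46/√0.983411 = -0.881.
df = n − 2 = 46.
One-sided p ≈ 0.1915, which is ≥ 0.02, so fail to reject H₀.
The data do not give significant evidence of a linear association between curing temperature and tensile strength.

t = -0.881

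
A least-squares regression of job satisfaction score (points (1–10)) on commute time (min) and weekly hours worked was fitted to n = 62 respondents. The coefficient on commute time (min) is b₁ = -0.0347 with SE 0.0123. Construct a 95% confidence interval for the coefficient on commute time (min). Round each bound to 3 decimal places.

(-0.059, -0.010)

df = n − k − 1 = 62 − 2 − 1 = 59.
t* = t_{0.025, 59} = 2.000995.
Margin = t* × SE = 2.000995 × 0.0123 = 0.02461.
CI: -0.0347 ± 0.02461 → (-0.059, -0.010).
With 95% confidence, each one-unit increase in commute time (min) is associated with a change of between -0.059 and -0.010 points (1–10) in job satisfaction score, holding the other predictors fixed.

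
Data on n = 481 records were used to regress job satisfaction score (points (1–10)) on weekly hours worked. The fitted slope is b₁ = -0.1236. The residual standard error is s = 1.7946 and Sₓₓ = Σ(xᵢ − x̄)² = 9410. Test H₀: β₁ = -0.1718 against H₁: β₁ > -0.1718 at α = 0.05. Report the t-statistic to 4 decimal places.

t = 2.6054

SE(b₁) = s/√Sₓₓ = 1.7946/√9410 = 0.0185.
t = (-0.1236 − (-0.1718)) / 0.0185 = 2.6054.
df = n − 2 = 479.
One-sided p ≈ 0.0047, which is < 0.05, so reject H₀.
There is evidence that the true slope on weekly hours worked exceeds -0.1718 points (1–10) per unit.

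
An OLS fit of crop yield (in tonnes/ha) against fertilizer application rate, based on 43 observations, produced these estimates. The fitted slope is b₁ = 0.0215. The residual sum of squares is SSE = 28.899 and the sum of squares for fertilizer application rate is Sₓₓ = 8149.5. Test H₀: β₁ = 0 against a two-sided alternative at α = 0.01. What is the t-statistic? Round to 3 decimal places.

t = 2.312

MSE = SSE/(n − 2) = 28.899/41 = 0.704854.
SE(b₁) = √(MSE/Sₓₓ) = √(0.704854/8149.5) = 0.00930002.
t = 0.0215 / 0.00930002 = 2.312.
df = n − 2 = 41.
Two-sided p ≈ 0.0259, which is ≥ 0.01, so fail to reject H₀.
The data do not give significant evidence of an association between fertilizer application rate and crop yield.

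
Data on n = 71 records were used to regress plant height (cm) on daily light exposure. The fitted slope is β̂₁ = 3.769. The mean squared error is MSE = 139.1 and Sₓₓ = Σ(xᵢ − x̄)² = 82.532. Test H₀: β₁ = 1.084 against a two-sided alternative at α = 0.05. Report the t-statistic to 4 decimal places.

t = 2.0682

SE(β̂₁) = √(MSE/Sₓₓ) = √(139.1/82.532) = 1.29823.
t = (3.769 − 1.084) / 1.29823 = 2.0682.
df = n − 2 = 69.
Two-sided p ≈ 0.0424, which is < 0.05, so reject H₀.
There is evidence that the true slope on daily light exposure differs from 1.084 cm per unit.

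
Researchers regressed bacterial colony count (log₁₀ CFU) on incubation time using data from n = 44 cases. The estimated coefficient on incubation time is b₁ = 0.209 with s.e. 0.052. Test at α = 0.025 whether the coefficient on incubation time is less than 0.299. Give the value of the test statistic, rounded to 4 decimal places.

H₀: β₁ = 0.299 vs H₁: β₁ < 0.299.
t = (b₁ − β₁⁰)/SE = (0.209 − 0.299) / 0.052 = -1.7308.
df = n − 2 = 44 − 2 = 42.
One-sided p ≈ 0.0454, which is ≥ 0.025, so fail to reject H₀.
The data do not give significant evidence that the true slope on incubation time is below 0.299 log₁₀ CFU per unit.

t = -1.7308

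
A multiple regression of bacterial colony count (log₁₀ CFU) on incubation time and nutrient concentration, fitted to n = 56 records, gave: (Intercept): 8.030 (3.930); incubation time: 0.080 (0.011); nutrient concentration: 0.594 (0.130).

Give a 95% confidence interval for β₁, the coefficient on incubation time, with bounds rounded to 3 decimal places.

Read off: b = 0.080, SE = 0.011 for incubation time.
df = n − k − 1 = 56 − 2 − 1 = 53.
t* = t_{0.025, 53} = 2.005746.
Margin = t* × SE = 2.005746 × 0.011 = 0.02206.
CI: 0.080 ± 0.02206 → (0.058, 0.102).

(0.058, 0.102)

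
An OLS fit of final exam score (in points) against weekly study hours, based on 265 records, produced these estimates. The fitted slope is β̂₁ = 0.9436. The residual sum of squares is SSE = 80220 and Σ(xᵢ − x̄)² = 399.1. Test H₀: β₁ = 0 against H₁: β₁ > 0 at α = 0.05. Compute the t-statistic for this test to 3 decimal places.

MSE = SSE/(n − 2) = 80220/263 = 305.019.
SE(β̂₁) = √(MSE/Sₓₓ) = √(305.019/399.1) = 0.874224.
t = 0.9436 / 0.874224 = 1.079.
df = n − 2 = 263.
One-sided p ≈ 0.1407, which is ≥ 0.05, so fail to reject H₀.
The data do not give significant evidence that the true slope on weekly study hours is positive.

t = 1.079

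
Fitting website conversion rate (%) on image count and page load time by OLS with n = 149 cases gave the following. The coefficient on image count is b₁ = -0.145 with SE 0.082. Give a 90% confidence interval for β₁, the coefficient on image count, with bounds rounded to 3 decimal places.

df = n − k − 1 = 149 − 2 − 1 = 146.
t* = t_{0.05, 146} = 1.655357.
Margin = t* × SE = 1.655357 × 0.082 = 0.13574.
CI: -0.145 ± 0.13574 → (-0.281, -0.009).
With 90% confidence, each one-unit increase in image count is associated with a change of between -0.281 and -0.009 % in website conversion rate, holding the other predictors fixed.

(-0.281, -0.009)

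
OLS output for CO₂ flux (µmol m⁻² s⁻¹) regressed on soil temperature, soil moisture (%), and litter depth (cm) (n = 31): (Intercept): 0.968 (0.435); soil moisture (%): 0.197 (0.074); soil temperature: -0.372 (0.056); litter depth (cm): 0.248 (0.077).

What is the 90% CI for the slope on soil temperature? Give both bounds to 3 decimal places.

Read off: b = -0.372, SE = 0.056 for soil temperature.
df = n − k − 1 = 31 − 3 − 1 = 27.
t* = t_{0.05, 27} = 1.703288.
Margin = t* × SE = 1.703288 × 0.056 = 0.09538.
CI: -0.372 ± 0.09538 → (-0.467, -0.277).

(-0.467, -0.277)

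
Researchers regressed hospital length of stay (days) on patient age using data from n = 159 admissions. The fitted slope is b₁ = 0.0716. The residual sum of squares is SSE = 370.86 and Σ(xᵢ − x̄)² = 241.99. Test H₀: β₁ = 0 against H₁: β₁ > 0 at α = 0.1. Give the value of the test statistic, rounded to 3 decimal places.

MSE = SSE/(n − 2) = 370.86/157 = 2.36217.
SE(b₁) = √(MSE/Sₓₓ) = √(2.36217/241.99) = 0.0987999.
t = 0.0716 / 0.0987999 = 0.725.
df = n − 2 = 157.
One-sided p ≈ 0.2349, which is ≥ 0.1, so fail to reject H₀.
The data do not give significant evidence that the true slope on patient age is positive.

t = 0.725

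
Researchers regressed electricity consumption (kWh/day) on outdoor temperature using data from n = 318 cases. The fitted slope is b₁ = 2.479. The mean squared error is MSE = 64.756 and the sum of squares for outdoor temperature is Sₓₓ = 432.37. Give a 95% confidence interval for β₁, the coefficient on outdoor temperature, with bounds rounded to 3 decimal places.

SE(b₁) = √(MSE/Sₓₓ) = √(64.756/432.37) = 0.387001.
df = n − 2 = 316.
t* = t_{0.025, 316} = 1.9675.
Margin = t* × SE = 1.9675 × 0.387001 = 0.76142.
CI: 2.479 ± 0.76142 → (1.718, 3.240).
With 95% confidence, each one-unit increase in outdoor temperature is associated with a change of between 1.718 and 3.240 kWh/day in electricity consumption.

(1.718, 3.240)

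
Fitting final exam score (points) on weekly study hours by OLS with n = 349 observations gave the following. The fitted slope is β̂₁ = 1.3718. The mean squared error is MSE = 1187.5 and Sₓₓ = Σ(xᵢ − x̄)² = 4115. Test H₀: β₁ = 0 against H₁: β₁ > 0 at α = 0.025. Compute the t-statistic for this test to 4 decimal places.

SE(β̂₁) = √(MSE/Sₓₓ) = √(1187.5/4115) = 0.537195.
t = 1.3718 / 0.537195 = 2.5536.
df = n − 2 = 347.
One-sided p ≈ 0.0055, which is < 0.025, so reject H₀.
There is evidence that the true slope on weekly study hours is positive.

t = 2.5536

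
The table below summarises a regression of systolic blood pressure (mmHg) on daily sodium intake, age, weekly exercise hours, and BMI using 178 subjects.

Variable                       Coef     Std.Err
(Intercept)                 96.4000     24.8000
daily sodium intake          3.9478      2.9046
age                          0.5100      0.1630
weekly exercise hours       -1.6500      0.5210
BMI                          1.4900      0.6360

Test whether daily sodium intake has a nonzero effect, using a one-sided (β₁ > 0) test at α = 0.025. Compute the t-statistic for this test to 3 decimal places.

t = 1.359

Read off: b = 3.9478, SE = 2.9046 for daily sodium intake.
H₀: β₁ = 0 vs H₁: β₁ > 0.
t = 3.9478 / 2.9046 = 1.359.
df = n − k − 1 = 178 − 4 − 1 = 173.
One-sided p ≈ 0.0879, which is ≥ 0.025, so fail to reject H₀.
The data do not give significant evidence that the true slope on daily sodium intake is positive, holding the other predictors fixed.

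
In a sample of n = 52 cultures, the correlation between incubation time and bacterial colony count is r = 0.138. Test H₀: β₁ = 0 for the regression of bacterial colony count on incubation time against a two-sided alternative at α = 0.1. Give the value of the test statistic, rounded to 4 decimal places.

t = r·√(n − 2)/√(1 − r²) = 0.138·√50/√0.980956 = 0.9852.
df = n − 2 = 50.
Two-sided p ≈ 0.3293, which is ≥ 0.1, so fail to reject H₀.
The data do not give significant evidence of a linear association between incubation time and bacterial colony count.

t = 0.9852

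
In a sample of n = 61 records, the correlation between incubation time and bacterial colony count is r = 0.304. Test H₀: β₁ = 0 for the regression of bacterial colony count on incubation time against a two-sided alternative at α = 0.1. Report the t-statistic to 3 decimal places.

t = r·√(n − 2)/√(1 − r²) = 0.304·√59/√0.907584 = 2.451.
df = n − 2 = 59.
Two-sided p ≈ 0.0172, which is < 0.1, so reject H₀.
There is evidence of a linear association between incubation time and bacterial colony count.

t = 2.451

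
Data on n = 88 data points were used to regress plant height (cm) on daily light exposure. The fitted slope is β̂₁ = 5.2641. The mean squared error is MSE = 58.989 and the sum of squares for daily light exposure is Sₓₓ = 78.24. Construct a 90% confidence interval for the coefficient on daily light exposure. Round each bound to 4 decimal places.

(3.8203, 6.7079)

SE(β̂₁) = √(MSE/Sₓₓ) = √(58.989/78.24) = 0.868303.
df = n − 2 = 86.
t* = t_{0.05, 86} = 1.662765.
Margin = t* × SE = 1.662765 × 0.868303 = 1.443784.
CI: 5.2641 ± 1.443784 → (3.8203, 6.7079).
With 90% confidence, each one-unit increase in daily light exposure is associated with a change of between 3.8203 and 6.7079 cm in plant height.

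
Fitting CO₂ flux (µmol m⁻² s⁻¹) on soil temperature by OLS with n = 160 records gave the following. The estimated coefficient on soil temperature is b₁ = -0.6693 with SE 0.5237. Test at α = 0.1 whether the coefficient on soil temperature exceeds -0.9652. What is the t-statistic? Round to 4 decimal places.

t = 0.5650

H₀: β₁ = -0.9652 vs H₁: β₁ > -0.9652.
t = (b₁ − β₁⁰)/SE = (-0.6693 − (-0.9652)) / 0.5237 = 0.5650.
df = n − 2 = 160 − 2 = 158.
One-sided p ≈ 0.2864, which is ≥ 0.1, so fail to reject H₀.
The data do not give significant evidence that the true slope on soil temperature exceeds -0.9652 µmol m⁻² s⁻¹ per unit.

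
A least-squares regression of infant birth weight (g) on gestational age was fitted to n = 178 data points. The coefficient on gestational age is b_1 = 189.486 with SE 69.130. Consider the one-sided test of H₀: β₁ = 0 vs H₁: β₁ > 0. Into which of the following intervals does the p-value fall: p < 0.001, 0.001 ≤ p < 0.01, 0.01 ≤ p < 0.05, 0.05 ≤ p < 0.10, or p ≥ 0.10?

0.001 ≤ p < 0.01

t = 189.486 / 69.130 = 2.741.
df = n − 2 = 178 − 2 = 176.
One-sided p = P(T_{176} > t) ≈ 0.0034.
So 0.001 ≤ p < 0.01.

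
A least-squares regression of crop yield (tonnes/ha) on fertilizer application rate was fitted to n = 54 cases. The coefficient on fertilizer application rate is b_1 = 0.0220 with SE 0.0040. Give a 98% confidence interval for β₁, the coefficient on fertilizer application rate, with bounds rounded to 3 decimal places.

(0.012, 0.032)

df = n − 2 = 54 − 2 = 52.
t* = t_{0.01, 52} = 2.400225.
Margin = t* × SE = 2.400225 × 0.0040 = 0.00960.
CI: 0.0220 ± 0.00960 → (0.012, 0.032).
With 98% confidence, each one-unit increase in fertilizer application rate is associated with a change of between 0.012 and 0.032 tonnes/ha in crop yield.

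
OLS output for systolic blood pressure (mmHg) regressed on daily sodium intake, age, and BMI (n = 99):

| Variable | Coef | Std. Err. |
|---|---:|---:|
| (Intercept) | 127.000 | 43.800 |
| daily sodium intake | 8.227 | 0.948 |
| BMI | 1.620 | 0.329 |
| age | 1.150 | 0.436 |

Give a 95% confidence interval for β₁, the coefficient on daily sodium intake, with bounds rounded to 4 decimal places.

Read off: b = 8.227, SE = 0.948 for daily sodium intake.
df = n − k − 1 = 99 − 3 − 1 = 95.
t* = t_{0.025, 95} = 1.985251.
Margin = t* × SE = 1.985251 × 0.948 = 1.882018.
CI: 8.227 ± 1.882018 → (6.3450, 10.1090).

(6.3450, 10.1090)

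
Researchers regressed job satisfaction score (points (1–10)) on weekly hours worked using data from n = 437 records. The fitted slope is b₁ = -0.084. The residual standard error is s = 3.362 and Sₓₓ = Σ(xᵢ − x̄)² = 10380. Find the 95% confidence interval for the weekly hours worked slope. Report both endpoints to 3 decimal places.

(-0.149, -0.019)

SE(b₁) = s/√Sₓₓ = 3.362/√10380 = 0.0329989.
df = n − 2 = 435.
t* = t_{0.025, 435} = 1.965432.
Margin = t* × SE = 1.965432 × 0.0329989 = 0.06486.
CI: -0.084 ± 0.06486 → (-0.149, -0.019).
With 95% confidence, each one-unit increase in weekly hours worked is associated with a change of between -0.149 and -0.019 points (1–10) in job satisfaction score.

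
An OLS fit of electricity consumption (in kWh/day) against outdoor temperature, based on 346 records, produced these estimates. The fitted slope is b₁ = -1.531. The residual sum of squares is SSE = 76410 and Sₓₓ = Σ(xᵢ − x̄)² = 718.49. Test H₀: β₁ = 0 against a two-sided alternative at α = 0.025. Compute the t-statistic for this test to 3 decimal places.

MSE = SSE/(n − 2) = 76410/344 = 222.122.
SE(b₁) = √(MSE/Sₓₓ) = √(222.122/718.49) = 0.556014.
t = -1.531 / 0.556014 = -2.754.
df = n − 2 = 344.
Two-sided p ≈ 0.0062, which is < 0.025, so reject H₀.
There is evidence that outdoor temperature is associated with electricity consumption.

t = -2.754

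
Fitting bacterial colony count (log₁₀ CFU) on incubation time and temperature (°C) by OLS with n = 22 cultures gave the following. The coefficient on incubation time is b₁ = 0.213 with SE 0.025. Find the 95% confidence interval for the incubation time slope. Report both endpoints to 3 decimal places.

df = n − k − 1 = 22 − 2 − 1 = 19.
t* = t_{0.025, 19} = 2.093024.
Margin = t* × SE = 2.093024 × 0.025 = 0.05233.
CI: 0.213 ± 0.05233 → (0.161, 0.265).
With 95% confidence, each one-unit increase in incubation time is associated with a change of between 0.161 and 0.265 log₁₀ CFU in bacterial colony count, holding the other predictors fixed.

(0.161, 0.265)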